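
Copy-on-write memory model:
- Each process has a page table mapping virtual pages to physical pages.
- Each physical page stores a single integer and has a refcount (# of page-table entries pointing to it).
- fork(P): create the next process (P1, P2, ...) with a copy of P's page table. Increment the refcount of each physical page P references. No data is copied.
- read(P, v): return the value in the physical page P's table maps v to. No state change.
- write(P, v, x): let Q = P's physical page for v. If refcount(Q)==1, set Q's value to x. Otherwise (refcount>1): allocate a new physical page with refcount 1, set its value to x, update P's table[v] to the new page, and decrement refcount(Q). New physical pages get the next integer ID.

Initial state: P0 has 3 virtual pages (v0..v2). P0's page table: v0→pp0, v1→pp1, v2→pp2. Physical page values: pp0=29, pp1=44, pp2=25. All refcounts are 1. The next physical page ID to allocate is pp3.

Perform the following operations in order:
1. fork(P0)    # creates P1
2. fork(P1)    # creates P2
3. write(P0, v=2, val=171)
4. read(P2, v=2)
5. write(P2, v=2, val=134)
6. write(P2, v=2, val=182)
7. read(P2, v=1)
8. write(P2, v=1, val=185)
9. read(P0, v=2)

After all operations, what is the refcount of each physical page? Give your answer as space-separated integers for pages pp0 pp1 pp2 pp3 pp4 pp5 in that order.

Answer: 3 2 1 1 1 1

Derivation:
Op 1: fork(P0) -> P1. 3 ppages; refcounts: pp0:2 pp1:2 pp2:2
Op 2: fork(P1) -> P2. 3 ppages; refcounts: pp0:3 pp1:3 pp2:3
Op 3: write(P0, v2, 171). refcount(pp2)=3>1 -> COPY to pp3. 4 ppages; refcounts: pp0:3 pp1:3 pp2:2 pp3:1
Op 4: read(P2, v2) -> 25. No state change.
Op 5: write(P2, v2, 134). refcount(pp2)=2>1 -> COPY to pp4. 5 ppages; refcounts: pp0:3 pp1:3 pp2:1 pp3:1 pp4:1
Op 6: write(P2, v2, 182). refcount(pp4)=1 -> write in place. 5 ppages; refcounts: pp0:3 pp1:3 pp2:1 pp3:1 pp4:1
Op 7: read(P2, v1) -> 44. No state change.
Op 8: write(P2, v1, 185). refcount(pp1)=3>1 -> COPY to pp5. 6 ppages; refcounts: pp0:3 pp1:2 pp2:1 pp3:1 pp4:1 pp5:1
Op 9: read(P0, v2) -> 171. No state change.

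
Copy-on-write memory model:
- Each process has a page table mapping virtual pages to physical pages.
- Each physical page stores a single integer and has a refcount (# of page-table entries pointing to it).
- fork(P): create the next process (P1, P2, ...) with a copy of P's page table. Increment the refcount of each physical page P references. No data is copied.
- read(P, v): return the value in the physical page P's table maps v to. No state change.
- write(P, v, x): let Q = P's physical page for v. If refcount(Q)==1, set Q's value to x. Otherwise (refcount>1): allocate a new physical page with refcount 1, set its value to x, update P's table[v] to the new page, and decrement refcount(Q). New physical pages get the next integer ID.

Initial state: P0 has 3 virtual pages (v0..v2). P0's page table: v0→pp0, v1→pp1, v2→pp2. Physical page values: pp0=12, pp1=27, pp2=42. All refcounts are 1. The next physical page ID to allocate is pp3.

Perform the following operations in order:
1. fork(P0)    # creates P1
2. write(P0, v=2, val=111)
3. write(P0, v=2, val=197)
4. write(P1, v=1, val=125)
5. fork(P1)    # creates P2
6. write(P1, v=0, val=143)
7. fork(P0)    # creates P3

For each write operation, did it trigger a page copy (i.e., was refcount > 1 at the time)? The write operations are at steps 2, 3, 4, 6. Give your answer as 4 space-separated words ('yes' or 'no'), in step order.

Op 1: fork(P0) -> P1. 3 ppages; refcounts: pp0:2 pp1:2 pp2:2
Op 2: write(P0, v2, 111). refcount(pp2)=2>1 -> COPY to pp3. 4 ppages; refcounts: pp0:2 pp1:2 pp2:1 pp3:1
Op 3: write(P0, v2, 197). refcount(pp3)=1 -> write in place. 4 ppages; refcounts: pp0:2 pp1:2 pp2:1 pp3:1
Op 4: write(P1, v1, 125). refcount(pp1)=2>1 -> COPY to pp4. 5 ppages; refcounts: pp0:2 pp1:1 pp2:1 pp3:1 pp4:1
Op 5: fork(P1) -> P2. 5 ppages; refcounts: pp0:3 pp1:1 pp2:2 pp3:1 pp4:2
Op 6: write(P1, v0, 143). refcount(pp0)=3>1 -> COPY to pp5. 6 ppages; refcounts: pp0:2 pp1:1 pp2:2 pp3:1 pp4:2 pp5:1
Op 7: fork(P0) -> P3. 6 ppages; refcounts: pp0:3 pp1:2 pp2:2 pp3:2 pp4:2 pp5:1

yes no yes yes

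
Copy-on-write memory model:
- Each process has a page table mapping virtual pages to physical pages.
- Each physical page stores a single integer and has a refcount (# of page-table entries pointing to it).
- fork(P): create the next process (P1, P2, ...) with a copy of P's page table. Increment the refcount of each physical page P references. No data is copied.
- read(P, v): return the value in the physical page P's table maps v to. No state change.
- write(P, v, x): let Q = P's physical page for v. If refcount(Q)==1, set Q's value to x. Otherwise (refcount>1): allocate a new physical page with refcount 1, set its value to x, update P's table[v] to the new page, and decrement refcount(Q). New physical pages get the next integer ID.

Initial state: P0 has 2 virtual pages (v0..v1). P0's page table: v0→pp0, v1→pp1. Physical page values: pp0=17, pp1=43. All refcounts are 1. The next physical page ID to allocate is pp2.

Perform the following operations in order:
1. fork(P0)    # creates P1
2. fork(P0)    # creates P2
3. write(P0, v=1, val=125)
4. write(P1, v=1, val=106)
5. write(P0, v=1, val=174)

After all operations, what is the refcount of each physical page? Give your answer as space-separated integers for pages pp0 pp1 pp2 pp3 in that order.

Op 1: fork(P0) -> P1. 2 ppages; refcounts: pp0:2 pp1:2
Op 2: fork(P0) -> P2. 2 ppages; refcounts: pp0:3 pp1:3
Op 3: write(P0, v1, 125). refcount(pp1)=3>1 -> COPY to pp2. 3 ppages; refcounts: pp0:3 pp1:2 pp2:1
Op 4: write(P1, v1, 106). refcount(pp1)=2>1 -> COPY to pp3. 4 ppages; refcounts: pp0:3 pp1:1 pp2:1 pp3:1
Op 5: write(P0, v1, 174). refcount(pp2)=1 -> write in place. 4 ppages; refcounts: pp0:3 pp1:1 pp2:1 pp3:1

Answer: 3 1 1 1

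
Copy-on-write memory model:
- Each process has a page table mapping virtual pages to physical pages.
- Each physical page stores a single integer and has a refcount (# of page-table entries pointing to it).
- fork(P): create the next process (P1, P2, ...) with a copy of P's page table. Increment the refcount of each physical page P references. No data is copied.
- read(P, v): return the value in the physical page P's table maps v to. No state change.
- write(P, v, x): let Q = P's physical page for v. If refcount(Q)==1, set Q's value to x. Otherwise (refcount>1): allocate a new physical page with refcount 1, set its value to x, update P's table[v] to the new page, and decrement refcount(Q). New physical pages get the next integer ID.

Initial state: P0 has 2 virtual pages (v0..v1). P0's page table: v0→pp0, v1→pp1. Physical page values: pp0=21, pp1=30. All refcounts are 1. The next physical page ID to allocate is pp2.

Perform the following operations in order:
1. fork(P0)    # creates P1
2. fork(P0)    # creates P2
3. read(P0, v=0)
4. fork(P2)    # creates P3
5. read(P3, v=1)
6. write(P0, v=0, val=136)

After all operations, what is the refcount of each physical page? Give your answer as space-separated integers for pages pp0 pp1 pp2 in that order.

Answer: 3 4 1

Derivation:
Op 1: fork(P0) -> P1. 2 ppages; refcounts: pp0:2 pp1:2
Op 2: fork(P0) -> P2. 2 ppages; refcounts: pp0:3 pp1:3
Op 3: read(P0, v0) -> 21. No state change.
Op 4: fork(P2) -> P3. 2 ppages; refcounts: pp0:4 pp1:4
Op 5: read(P3, v1) -> 30. No state change.
Op 6: write(P0, v0, 136). refcount(pp0)=4>1 -> COPY to pp2. 3 ppages; refcounts: pp0:3 pp1:4 pp2:1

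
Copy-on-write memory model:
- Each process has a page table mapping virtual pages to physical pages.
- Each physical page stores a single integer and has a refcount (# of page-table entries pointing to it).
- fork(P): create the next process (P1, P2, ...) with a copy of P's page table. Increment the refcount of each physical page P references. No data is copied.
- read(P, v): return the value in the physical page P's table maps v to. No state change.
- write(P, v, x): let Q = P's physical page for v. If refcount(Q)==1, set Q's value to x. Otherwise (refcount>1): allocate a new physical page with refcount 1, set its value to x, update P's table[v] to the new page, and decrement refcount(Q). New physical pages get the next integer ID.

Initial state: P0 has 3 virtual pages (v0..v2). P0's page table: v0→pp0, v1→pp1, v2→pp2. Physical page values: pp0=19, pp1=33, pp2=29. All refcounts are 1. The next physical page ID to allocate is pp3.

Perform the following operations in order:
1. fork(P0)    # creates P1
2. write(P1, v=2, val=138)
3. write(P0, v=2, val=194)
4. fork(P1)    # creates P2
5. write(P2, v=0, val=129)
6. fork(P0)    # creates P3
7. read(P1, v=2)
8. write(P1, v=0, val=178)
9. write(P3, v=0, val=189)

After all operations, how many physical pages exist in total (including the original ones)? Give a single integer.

Op 1: fork(P0) -> P1. 3 ppages; refcounts: pp0:2 pp1:2 pp2:2
Op 2: write(P1, v2, 138). refcount(pp2)=2>1 -> COPY to pp3. 4 ppages; refcounts: pp0:2 pp1:2 pp2:1 pp3:1
Op 3: write(P0, v2, 194). refcount(pp2)=1 -> write in place. 4 ppages; refcounts: pp0:2 pp1:2 pp2:1 pp3:1
Op 4: fork(P1) -> P2. 4 ppages; refcounts: pp0:3 pp1:3 pp2:1 pp3:2
Op 5: write(P2, v0, 129). refcount(pp0)=3>1 -> COPY to pp4. 5 ppages; refcounts: pp0:2 pp1:3 pp2:1 pp3:2 pp4:1
Op 6: fork(P0) -> P3. 5 ppages; refcounts: pp0:3 pp1:4 pp2:2 pp3:2 pp4:1
Op 7: read(P1, v2) -> 138. No state change.
Op 8: write(P1, v0, 178). refcount(pp0)=3>1 -> COPY to pp5. 6 ppages; refcounts: pp0:2 pp1:4 pp2:2 pp3:2 pp4:1 pp5:1
Op 9: write(P3, v0, 189). refcount(pp0)=2>1 -> COPY to pp6. 7 ppages; refcounts: pp0:1 pp1:4 pp2:2 pp3:2 pp4:1 pp5:1 pp6:1

Answer: 7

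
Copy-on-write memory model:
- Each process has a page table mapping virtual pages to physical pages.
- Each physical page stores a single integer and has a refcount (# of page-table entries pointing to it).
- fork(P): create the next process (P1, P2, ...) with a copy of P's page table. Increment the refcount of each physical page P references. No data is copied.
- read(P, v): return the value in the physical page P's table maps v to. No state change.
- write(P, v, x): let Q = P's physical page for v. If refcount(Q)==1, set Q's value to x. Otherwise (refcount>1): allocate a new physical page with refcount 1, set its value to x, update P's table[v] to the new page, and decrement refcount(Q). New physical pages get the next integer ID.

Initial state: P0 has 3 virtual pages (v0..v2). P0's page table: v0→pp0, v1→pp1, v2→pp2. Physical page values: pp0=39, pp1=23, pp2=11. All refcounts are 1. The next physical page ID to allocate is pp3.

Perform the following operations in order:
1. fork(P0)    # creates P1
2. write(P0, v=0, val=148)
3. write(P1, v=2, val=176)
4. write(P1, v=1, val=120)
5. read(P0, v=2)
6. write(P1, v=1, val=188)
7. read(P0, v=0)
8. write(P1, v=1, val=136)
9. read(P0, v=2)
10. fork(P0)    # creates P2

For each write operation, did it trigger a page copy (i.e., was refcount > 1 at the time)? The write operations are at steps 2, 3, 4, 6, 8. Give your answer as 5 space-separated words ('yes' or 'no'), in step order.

Op 1: fork(P0) -> P1. 3 ppages; refcounts: pp0:2 pp1:2 pp2:2
Op 2: write(P0, v0, 148). refcount(pp0)=2>1 -> COPY to pp3. 4 ppages; refcounts: pp0:1 pp1:2 pp2:2 pp3:1
Op 3: write(P1, v2, 176). refcount(pp2)=2>1 -> COPY to pp4. 5 ppages; refcounts: pp0:1 pp1:2 pp2:1 pp3:1 pp4:1
Op 4: write(P1, v1, 120). refcount(pp1)=2>1 -> COPY to pp5. 6 ppages; refcounts: pp0:1 pp1:1 pp2:1 pp3:1 pp4:1 pp5:1
Op 5: read(P0, v2) -> 11. No state change.
Op 6: write(P1, v1, 188). refcount(pp5)=1 -> write in place. 6 ppages; refcounts: pp0:1 pp1:1 pp2:1 pp3:1 pp4:1 pp5:1
Op 7: read(P0, v0) -> 148. No state change.
Op 8: write(P1, v1, 136). refcount(pp5)=1 -> write in place. 6 ppages; refcounts: pp0:1 pp1:1 pp2:1 pp3:1 pp4:1 pp5:1
Op 9: read(P0, v2) -> 11. No state change.
Op 10: fork(P0) -> P2. 6 ppages; refcounts: pp0:1 pp1:2 pp2:2 pp3:2 pp4:1 pp5:1

yes yes yes no no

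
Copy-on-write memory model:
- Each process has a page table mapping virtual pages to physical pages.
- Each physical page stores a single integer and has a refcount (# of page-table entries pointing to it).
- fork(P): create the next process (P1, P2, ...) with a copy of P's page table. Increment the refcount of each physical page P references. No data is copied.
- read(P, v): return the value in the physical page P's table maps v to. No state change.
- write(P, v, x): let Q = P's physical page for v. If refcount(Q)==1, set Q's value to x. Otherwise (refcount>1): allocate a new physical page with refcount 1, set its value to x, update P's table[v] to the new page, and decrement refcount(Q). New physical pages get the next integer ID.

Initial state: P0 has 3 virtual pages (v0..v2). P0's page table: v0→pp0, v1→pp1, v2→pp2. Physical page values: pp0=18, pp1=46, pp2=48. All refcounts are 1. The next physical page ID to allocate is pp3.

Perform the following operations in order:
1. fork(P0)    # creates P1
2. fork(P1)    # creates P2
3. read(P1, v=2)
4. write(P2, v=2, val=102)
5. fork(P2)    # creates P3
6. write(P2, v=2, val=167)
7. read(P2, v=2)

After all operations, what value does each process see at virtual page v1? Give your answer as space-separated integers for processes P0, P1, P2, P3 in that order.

Answer: 46 46 46 46

Derivation:
Op 1: fork(P0) -> P1. 3 ppages; refcounts: pp0:2 pp1:2 pp2:2
Op 2: fork(P1) -> P2. 3 ppages; refcounts: pp0:3 pp1:3 pp2:3
Op 3: read(P1, v2) -> 48. No state change.
Op 4: write(P2, v2, 102). refcount(pp2)=3>1 -> COPY to pp3. 4 ppages; refcounts: pp0:3 pp1:3 pp2:2 pp3:1
Op 5: fork(P2) -> P3. 4 ppages; refcounts: pp0:4 pp1:4 pp2:2 pp3:2
Op 6: write(P2, v2, 167). refcount(pp3)=2>1 -> COPY to pp4. 5 ppages; refcounts: pp0:4 pp1:4 pp2:2 pp3:1 pp4:1
Op 7: read(P2, v2) -> 167. No state change.
P0: v1 -> pp1 = 46
P1: v1 -> pp1 = 46
P2: v1 -> pp1 = 46
P3: v1 -> pp1 = 46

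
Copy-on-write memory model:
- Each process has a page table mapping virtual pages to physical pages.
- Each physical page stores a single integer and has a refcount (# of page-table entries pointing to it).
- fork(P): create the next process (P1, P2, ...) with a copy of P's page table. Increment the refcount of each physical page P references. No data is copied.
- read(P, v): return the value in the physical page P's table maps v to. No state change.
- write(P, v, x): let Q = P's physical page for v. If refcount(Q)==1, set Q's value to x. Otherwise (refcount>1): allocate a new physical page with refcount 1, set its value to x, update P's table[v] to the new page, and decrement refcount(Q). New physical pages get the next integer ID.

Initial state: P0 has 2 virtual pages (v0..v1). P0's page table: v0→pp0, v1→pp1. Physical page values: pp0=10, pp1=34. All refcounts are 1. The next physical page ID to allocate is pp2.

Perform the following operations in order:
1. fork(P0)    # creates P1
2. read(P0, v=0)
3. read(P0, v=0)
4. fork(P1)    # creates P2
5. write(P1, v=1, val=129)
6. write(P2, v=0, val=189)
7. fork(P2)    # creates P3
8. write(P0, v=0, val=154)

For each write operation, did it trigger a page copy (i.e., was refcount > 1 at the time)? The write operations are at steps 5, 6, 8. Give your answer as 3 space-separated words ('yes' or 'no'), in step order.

Op 1: fork(P0) -> P1. 2 ppages; refcounts: pp0:2 pp1:2
Op 2: read(P0, v0) -> 10. No state change.
Op 3: read(P0, v0) -> 10. No state change.
Op 4: fork(P1) -> P2. 2 ppages; refcounts: pp0:3 pp1:3
Op 5: write(P1, v1, 129). refcount(pp1)=3>1 -> COPY to pp2. 3 ppages; refcounts: pp0:3 pp1:2 pp2:1
Op 6: write(P2, v0, 189). refcount(pp0)=3>1 -> COPY to pp3. 4 ppages; refcounts: pp0:2 pp1:2 pp2:1 pp3:1
Op 7: fork(P2) -> P3. 4 ppages; refcounts: pp0:2 pp1:3 pp2:1 pp3:2
Op 8: write(P0, v0, 154). refcount(pp0)=2>1 -> COPY to pp4. 5 ppages; refcounts: pp0:1 pp1:3 pp2:1 pp3:2 pp4:1

yes yes yes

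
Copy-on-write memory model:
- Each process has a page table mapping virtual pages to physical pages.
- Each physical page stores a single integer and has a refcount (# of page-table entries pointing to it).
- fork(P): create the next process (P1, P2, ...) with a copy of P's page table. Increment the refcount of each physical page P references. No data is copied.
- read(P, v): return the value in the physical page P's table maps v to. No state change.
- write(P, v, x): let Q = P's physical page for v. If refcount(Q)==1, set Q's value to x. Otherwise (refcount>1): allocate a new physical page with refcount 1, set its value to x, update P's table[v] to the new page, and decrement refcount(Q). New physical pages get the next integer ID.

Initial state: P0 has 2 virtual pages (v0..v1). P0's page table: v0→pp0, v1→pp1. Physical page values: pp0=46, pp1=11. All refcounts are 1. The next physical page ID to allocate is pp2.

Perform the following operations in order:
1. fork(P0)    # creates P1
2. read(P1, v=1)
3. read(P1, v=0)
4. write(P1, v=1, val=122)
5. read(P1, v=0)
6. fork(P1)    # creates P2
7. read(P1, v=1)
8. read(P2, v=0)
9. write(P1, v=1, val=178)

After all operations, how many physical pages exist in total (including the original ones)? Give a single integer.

Op 1: fork(P0) -> P1. 2 ppages; refcounts: pp0:2 pp1:2
Op 2: read(P1, v1) -> 11. No state change.
Op 3: read(P1, v0) -> 46. No state change.
Op 4: write(P1, v1, 122). refcount(pp1)=2>1 -> COPY to pp2. 3 ppages; refcounts: pp0:2 pp1:1 pp2:1
Op 5: read(P1, v0) -> 46. No state change.
Op 6: fork(P1) -> P2. 3 ppages; refcounts: pp0:3 pp1:1 pp2:2
Op 7: read(P1, v1) -> 122. No state change.
Op 8: read(P2, v0) -> 46. No state change.
Op 9: write(P1, v1, 178). refcount(pp2)=2>1 -> COPY to pp3. 4 ppages; refcounts: pp0:3 pp1:1 pp2:1 pp3:1

Answer: 4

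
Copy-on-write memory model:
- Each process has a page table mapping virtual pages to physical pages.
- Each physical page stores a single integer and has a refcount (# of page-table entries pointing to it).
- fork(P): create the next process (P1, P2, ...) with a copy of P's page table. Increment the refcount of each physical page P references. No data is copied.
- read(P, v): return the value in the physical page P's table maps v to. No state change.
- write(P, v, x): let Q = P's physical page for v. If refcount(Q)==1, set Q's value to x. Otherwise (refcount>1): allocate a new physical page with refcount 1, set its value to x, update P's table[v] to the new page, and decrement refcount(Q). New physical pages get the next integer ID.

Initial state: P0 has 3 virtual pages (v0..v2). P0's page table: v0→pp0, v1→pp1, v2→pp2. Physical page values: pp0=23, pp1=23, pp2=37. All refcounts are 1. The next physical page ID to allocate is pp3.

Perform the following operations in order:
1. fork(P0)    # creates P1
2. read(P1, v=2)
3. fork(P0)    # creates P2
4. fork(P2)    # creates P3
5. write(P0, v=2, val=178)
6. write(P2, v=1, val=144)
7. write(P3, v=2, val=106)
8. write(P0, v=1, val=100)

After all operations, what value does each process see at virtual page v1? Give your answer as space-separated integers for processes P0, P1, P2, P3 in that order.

Op 1: fork(P0) -> P1. 3 ppages; refcounts: pp0:2 pp1:2 pp2:2
Op 2: read(P1, v2) -> 37. No state change.
Op 3: fork(P0) -> P2. 3 ppages; refcounts: pp0:3 pp1:3 pp2:3
Op 4: fork(P2) -> P3. 3 ppages; refcounts: pp0:4 pp1:4 pp2:4
Op 5: write(P0, v2, 178). refcount(pp2)=4>1 -> COPY to pp3. 4 ppages; refcounts: pp0:4 pp1:4 pp2:3 pp3:1
Op 6: write(P2, v1, 144). refcount(pp1)=4>1 -> COPY to pp4. 5 ppages; refcounts: pp0:4 pp1:3 pp2:3 pp3:1 pp4:1
Op 7: write(P3, v2, 106). refcount(pp2)=3>1 -> COPY to pp5. 6 ppages; refcounts: pp0:4 pp1:3 pp2:2 pp3:1 pp4:1 pp5:1
Op 8: write(P0, v1, 100). refcount(pp1)=3>1 -> COPY to pp6. 7 ppages; refcounts: pp0:4 pp1:2 pp2:2 pp3:1 pp4:1 pp5:1 pp6:1
P0: v1 -> pp6 = 100
P1: v1 -> pp1 = 23
P2: v1 -> pp4 = 144
P3: v1 -> pp1 = 23

Answer: 100 23 144 23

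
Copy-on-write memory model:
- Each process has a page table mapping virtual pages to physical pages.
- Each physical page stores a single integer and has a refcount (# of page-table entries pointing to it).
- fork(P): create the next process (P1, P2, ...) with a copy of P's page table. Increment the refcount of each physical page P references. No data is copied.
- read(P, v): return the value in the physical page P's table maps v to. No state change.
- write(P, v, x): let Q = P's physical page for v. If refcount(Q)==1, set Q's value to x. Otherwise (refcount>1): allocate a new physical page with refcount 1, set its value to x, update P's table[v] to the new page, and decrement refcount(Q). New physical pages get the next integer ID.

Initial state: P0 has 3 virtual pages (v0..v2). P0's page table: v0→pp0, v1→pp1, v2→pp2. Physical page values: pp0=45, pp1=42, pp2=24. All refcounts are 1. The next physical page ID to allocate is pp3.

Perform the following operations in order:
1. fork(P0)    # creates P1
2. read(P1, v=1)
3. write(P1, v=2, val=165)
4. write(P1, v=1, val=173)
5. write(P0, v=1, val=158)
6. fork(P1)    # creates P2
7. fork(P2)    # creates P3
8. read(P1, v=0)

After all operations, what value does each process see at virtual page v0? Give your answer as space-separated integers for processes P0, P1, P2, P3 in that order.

Answer: 45 45 45 45

Derivation:
Op 1: fork(P0) -> P1. 3 ppages; refcounts: pp0:2 pp1:2 pp2:2
Op 2: read(P1, v1) -> 42. No state change.
Op 3: write(P1, v2, 165). refcount(pp2)=2>1 -> COPY to pp3. 4 ppages; refcounts: pp0:2 pp1:2 pp2:1 pp3:1
Op 4: write(P1, v1, 173). refcount(pp1)=2>1 -> COPY to pp4. 5 ppages; refcounts: pp0:2 pp1:1 pp2:1 pp3:1 pp4:1
Op 5: write(P0, v1, 158). refcount(pp1)=1 -> write in place. 5 ppages; refcounts: pp0:2 pp1:1 pp2:1 pp3:1 pp4:1
Op 6: fork(P1) -> P2. 5 ppages; refcounts: pp0:3 pp1:1 pp2:1 pp3:2 pp4:2
Op 7: fork(P2) -> P3. 5 ppages; refcounts: pp0:4 pp1:1 pp2:1 pp3:3 pp4:3
Op 8: read(P1, v0) -> 45. No state change.
P0: v0 -> pp0 = 45
P1: v0 -> pp0 = 45
P2: v0 -> pp0 = 45
P3: v0 -> pp0 = 45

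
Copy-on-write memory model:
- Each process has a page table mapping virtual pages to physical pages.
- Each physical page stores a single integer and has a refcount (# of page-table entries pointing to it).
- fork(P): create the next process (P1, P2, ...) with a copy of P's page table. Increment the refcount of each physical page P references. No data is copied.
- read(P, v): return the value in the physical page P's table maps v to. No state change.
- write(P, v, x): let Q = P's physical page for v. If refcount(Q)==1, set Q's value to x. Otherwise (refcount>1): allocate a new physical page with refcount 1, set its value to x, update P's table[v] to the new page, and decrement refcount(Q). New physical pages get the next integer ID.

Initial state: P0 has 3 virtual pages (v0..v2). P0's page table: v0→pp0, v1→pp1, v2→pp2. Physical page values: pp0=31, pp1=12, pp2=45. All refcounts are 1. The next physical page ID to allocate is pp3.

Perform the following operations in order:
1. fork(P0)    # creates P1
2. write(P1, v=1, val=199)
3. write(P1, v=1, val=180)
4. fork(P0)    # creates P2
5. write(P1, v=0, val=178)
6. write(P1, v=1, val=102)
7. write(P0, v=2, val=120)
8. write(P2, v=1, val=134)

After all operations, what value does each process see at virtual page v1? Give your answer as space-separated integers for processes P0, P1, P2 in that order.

Op 1: fork(P0) -> P1. 3 ppages; refcounts: pp0:2 pp1:2 pp2:2
Op 2: write(P1, v1, 199). refcount(pp1)=2>1 -> COPY to pp3. 4 ppages; refcounts: pp0:2 pp1:1 pp2:2 pp3:1
Op 3: write(P1, v1, 180). refcount(pp3)=1 -> write in place. 4 ppages; refcounts: pp0:2 pp1:1 pp2:2 pp3:1
Op 4: fork(P0) -> P2. 4 ppages; refcounts: pp0:3 pp1:2 pp2:3 pp3:1
Op 5: write(P1, v0, 178). refcount(pp0)=3>1 -> COPY to pp4. 5 ppages; refcounts: pp0:2 pp1:2 pp2:3 pp3:1 pp4:1
Op 6: write(P1, v1, 102). refcount(pp3)=1 -> write in place. 5 ppages; refcounts: pp0:2 pp1:2 pp2:3 pp3:1 pp4:1
Op 7: write(P0, v2, 120). refcount(pp2)=3>1 -> COPY to pp5. 6 ppages; refcounts: pp0:2 pp1:2 pp2:2 pp3:1 pp4:1 pp5:1
Op 8: write(P2, v1, 134). refcount(pp1)=2>1 -> COPY to pp6. 7 ppages; refcounts: pp0:2 pp1:1 pp2:2 pp3:1 pp4:1 pp5:1 pp6:1
P0: v1 -> pp1 = 12
P1: v1 -> pp3 = 102
P2: v1 -> pp6 = 134

Answer: 12 102 134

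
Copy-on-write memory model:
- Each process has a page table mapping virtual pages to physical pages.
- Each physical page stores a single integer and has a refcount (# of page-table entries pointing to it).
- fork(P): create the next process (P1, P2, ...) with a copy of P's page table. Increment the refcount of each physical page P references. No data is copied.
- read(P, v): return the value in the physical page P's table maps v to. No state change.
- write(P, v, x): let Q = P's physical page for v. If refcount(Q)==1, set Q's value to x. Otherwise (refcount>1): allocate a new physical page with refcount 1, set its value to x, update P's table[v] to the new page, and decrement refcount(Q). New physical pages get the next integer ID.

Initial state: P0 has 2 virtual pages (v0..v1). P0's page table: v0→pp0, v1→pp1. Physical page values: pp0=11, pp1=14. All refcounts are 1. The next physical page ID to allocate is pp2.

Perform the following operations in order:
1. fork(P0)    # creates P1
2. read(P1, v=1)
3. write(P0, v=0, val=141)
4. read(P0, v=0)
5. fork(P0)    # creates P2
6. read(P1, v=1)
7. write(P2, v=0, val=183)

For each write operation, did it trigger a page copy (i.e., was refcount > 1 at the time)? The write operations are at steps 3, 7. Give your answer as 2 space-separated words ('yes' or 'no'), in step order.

Op 1: fork(P0) -> P1. 2 ppages; refcounts: pp0:2 pp1:2
Op 2: read(P1, v1) -> 14. No state change.
Op 3: write(P0, v0, 141). refcount(pp0)=2>1 -> COPY to pp2. 3 ppages; refcounts: pp0:1 pp1:2 pp2:1
Op 4: read(P0, v0) -> 141. No state change.
Op 5: fork(P0) -> P2. 3 ppages; refcounts: pp0:1 pp1:3 pp2:2
Op 6: read(P1, v1) -> 14. No state change.
Op 7: write(P2, v0, 183). refcount(pp2)=2>1 -> COPY to pp3. 4 ppages; refcounts: pp0:1 pp1:3 pp2:1 pp3:1

yes yes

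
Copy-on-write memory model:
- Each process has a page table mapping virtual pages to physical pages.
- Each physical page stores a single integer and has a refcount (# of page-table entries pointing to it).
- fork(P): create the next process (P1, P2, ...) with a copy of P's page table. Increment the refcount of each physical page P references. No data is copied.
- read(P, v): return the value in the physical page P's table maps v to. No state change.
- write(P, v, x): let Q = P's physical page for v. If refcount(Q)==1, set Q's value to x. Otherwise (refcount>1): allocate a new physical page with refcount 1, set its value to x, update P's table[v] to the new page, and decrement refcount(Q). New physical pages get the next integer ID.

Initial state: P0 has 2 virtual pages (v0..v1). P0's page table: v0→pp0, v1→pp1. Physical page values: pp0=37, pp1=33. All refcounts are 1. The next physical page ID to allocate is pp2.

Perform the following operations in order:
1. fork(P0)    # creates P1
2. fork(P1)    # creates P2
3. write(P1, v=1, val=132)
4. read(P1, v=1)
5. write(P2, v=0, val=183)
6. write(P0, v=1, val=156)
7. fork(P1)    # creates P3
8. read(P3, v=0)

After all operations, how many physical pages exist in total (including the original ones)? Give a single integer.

Answer: 5

Derivation:
Op 1: fork(P0) -> P1. 2 ppages; refcounts: pp0:2 pp1:2
Op 2: fork(P1) -> P2. 2 ppages; refcounts: pp0:3 pp1:3
Op 3: write(P1, v1, 132). refcount(pp1)=3>1 -> COPY to pp2. 3 ppages; refcounts: pp0:3 pp1:2 pp2:1
Op 4: read(P1, v1) -> 132. No state change.
Op 5: write(P2, v0, 183). refcount(pp0)=3>1 -> COPY to pp3. 4 ppages; refcounts: pp0:2 pp1:2 pp2:1 pp3:1
Op 6: write(P0, v1, 156). refcount(pp1)=2>1 -> COPY to pp4. 5 ppages; refcounts: pp0:2 pp1:1 pp2:1 pp3:1 pp4:1
Op 7: fork(P1) -> P3. 5 ppages; refcounts: pp0:3 pp1:1 pp2:2 pp3:1 pp4:1
Op 8: read(P3, v0) -> 37. No state change.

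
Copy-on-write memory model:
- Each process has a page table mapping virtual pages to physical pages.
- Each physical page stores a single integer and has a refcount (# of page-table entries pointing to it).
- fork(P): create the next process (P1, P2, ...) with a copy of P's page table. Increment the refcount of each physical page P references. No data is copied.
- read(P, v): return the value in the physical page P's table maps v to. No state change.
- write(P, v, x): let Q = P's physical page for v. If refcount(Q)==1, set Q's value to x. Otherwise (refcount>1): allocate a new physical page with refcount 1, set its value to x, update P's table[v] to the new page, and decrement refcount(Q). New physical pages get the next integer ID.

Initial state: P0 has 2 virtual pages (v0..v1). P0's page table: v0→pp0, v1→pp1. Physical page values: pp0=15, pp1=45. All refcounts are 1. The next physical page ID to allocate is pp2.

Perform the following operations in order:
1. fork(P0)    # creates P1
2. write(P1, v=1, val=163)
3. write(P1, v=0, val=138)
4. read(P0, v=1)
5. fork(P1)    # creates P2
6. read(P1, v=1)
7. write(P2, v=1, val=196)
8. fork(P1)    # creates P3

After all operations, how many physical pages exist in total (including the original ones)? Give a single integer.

Answer: 5

Derivation:
Op 1: fork(P0) -> P1. 2 ppages; refcounts: pp0:2 pp1:2
Op 2: write(P1, v1, 163). refcount(pp1)=2>1 -> COPY to pp2. 3 ppages; refcounts: pp0:2 pp1:1 pp2:1
Op 3: write(P1, v0, 138). refcount(pp0)=2>1 -> COPY to pp3. 4 ppages; refcounts: pp0:1 pp1:1 pp2:1 pp3:1
Op 4: read(P0, v1) -> 45. No state change.
Op 5: fork(P1) -> P2. 4 ppages; refcounts: pp0:1 pp1:1 pp2:2 pp3:2
Op 6: read(P1, v1) -> 163. No state change.
Op 7: write(P2, v1, 196). refcount(pp2)=2>1 -> COPY to pp4. 5 ppages; refcounts: pp0:1 pp1:1 pp2:1 pp3:2 pp4:1
Op 8: fork(P1) -> P3. 5 ppages; refcounts: pp0:1 pp1:1 pp2:2 pp3:3 pp4:1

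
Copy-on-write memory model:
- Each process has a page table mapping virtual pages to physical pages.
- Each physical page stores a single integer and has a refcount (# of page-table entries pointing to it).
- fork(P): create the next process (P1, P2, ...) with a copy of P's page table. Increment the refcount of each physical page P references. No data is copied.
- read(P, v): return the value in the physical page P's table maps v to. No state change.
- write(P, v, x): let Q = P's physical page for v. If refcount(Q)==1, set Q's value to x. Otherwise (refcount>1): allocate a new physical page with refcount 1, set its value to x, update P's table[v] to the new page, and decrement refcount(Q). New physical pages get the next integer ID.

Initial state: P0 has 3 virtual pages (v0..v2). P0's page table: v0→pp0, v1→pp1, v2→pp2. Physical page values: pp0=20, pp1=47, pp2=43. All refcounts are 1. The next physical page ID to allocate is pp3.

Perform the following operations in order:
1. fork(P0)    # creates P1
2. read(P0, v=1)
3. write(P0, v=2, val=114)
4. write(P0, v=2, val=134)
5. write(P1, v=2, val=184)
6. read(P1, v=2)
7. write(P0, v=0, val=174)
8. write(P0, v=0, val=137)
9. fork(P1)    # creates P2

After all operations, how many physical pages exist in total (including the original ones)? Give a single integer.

Answer: 5

Derivation:
Op 1: fork(P0) -> P1. 3 ppages; refcounts: pp0:2 pp1:2 pp2:2
Op 2: read(P0, v1) -> 47. No state change.
Op 3: write(P0, v2, 114). refcount(pp2)=2>1 -> COPY to pp3. 4 ppages; refcounts: pp0:2 pp1:2 pp2:1 pp3:1
Op 4: write(P0, v2, 134). refcount(pp3)=1 -> write in place. 4 ppages; refcounts: pp0:2 pp1:2 pp2:1 pp3:1
Op 5: write(P1, v2, 184). refcount(pp2)=1 -> write in place. 4 ppages; refcounts: pp0:2 pp1:2 pp2:1 pp3:1
Op 6: read(P1, v2) -> 184. No state change.
Op 7: write(P0, v0, 174). refcount(pp0)=2>1 -> COPY to pp4. 5 ppages; refcounts: pp0:1 pp1:2 pp2:1 pp3:1 pp4:1
Op 8: write(P0, v0, 137). refcount(pp4)=1 -> write in place. 5 ppages; refcounts: pp0:1 pp1:2 pp2:1 pp3:1 pp4:1
Op 9: fork(P1) -> P2. 5 ppages; refcounts: pp0:2 pp1:3 pp2:2 pp3:1 pp4:1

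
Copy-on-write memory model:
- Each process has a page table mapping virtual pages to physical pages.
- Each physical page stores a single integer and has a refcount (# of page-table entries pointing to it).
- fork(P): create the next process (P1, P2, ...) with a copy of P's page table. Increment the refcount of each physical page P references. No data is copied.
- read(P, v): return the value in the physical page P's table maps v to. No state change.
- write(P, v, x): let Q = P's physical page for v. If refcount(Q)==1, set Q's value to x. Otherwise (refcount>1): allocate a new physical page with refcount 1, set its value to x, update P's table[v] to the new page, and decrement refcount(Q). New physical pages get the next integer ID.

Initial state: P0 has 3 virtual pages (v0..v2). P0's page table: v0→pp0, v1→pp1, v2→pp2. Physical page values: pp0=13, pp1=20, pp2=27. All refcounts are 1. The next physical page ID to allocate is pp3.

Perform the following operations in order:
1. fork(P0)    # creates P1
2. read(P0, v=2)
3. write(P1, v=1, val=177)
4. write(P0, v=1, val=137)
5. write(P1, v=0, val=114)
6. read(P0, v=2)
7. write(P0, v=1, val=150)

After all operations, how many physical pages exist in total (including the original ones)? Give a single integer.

Answer: 5

Derivation:
Op 1: fork(P0) -> P1. 3 ppages; refcounts: pp0:2 pp1:2 pp2:2
Op 2: read(P0, v2) -> 27. No state change.
Op 3: write(P1, v1, 177). refcount(pp1)=2>1 -> COPY to pp3. 4 ppages; refcounts: pp0:2 pp1:1 pp2:2 pp3:1
Op 4: write(P0, v1, 137). refcount(pp1)=1 -> write in place. 4 ppages; refcounts: pp0:2 pp1:1 pp2:2 pp3:1
Op 5: write(P1, v0, 114). refcount(pp0)=2>1 -> COPY to pp4. 5 ppages; refcounts: pp0:1 pp1:1 pp2:2 pp3:1 pp4:1
Op 6: read(P0, v2) -> 27. No state change.
Op 7: write(P0, v1, 150). refcount(pp1)=1 -> write in place. 5 ppages; refcounts: pp0:1 pp1:1 pp2:2 pp3:1 pp4:1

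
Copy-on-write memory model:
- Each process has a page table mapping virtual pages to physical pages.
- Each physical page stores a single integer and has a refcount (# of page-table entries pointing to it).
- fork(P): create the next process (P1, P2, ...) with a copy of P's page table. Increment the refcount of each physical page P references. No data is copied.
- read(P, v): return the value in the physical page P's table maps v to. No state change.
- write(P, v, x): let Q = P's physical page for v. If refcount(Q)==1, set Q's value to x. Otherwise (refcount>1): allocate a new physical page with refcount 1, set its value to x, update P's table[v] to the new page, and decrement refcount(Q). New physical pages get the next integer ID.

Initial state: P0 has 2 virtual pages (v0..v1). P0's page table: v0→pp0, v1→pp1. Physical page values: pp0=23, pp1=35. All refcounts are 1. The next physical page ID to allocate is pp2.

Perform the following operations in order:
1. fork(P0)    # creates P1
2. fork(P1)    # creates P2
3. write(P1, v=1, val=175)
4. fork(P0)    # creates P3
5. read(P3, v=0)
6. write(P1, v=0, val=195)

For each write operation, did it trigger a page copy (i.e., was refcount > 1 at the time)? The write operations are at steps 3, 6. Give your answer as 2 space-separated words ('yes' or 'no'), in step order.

Op 1: fork(P0) -> P1. 2 ppages; refcounts: pp0:2 pp1:2
Op 2: fork(P1) -> P2. 2 ppages; refcounts: pp0:3 pp1:3
Op 3: write(P1, v1, 175). refcount(pp1)=3>1 -> COPY to pp2. 3 ppages; refcounts: pp0:3 pp1:2 pp2:1
Op 4: fork(P0) -> P3. 3 ppages; refcounts: pp0:4 pp1:3 pp2:1
Op 5: read(P3, v0) -> 23. No state change.
Op 6: write(P1, v0, 195). refcount(pp0)=4>1 -> COPY to pp3. 4 ppages; refcounts: pp0:3 pp1:3 pp2:1 pp3:1

yes yes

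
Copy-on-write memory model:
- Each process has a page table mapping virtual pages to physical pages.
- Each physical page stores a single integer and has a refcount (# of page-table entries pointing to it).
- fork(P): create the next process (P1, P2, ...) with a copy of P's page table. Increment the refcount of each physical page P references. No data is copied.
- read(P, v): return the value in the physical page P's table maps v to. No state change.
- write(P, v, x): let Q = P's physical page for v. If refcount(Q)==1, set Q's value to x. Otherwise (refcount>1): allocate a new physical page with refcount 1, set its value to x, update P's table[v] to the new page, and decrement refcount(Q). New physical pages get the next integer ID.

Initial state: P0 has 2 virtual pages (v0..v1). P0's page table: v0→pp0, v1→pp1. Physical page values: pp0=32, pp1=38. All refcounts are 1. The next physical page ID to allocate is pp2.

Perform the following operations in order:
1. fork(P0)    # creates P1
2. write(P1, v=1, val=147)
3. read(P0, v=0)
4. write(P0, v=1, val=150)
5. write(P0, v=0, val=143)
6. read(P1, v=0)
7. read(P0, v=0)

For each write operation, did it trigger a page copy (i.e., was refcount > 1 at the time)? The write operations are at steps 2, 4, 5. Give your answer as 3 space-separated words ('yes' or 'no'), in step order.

Op 1: fork(P0) -> P1. 2 ppages; refcounts: pp0:2 pp1:2
Op 2: write(P1, v1, 147). refcount(pp1)=2>1 -> COPY to pp2. 3 ppages; refcounts: pp0:2 pp1:1 pp2:1
Op 3: read(P0, v0) -> 32. No state change.
Op 4: write(P0, v1, 150). refcount(pp1)=1 -> write in place. 3 ppages; refcounts: pp0:2 pp1:1 pp2:1
Op 5: write(P0, v0, 143). refcount(pp0)=2>1 -> COPY to pp3. 4 ppages; refcounts: pp0:1 pp1:1 pp2:1 pp3:1
Op 6: read(P1, v0) -> 32. No state change.
Op 7: read(P0, v0) -> 143. No state change.

yes no yes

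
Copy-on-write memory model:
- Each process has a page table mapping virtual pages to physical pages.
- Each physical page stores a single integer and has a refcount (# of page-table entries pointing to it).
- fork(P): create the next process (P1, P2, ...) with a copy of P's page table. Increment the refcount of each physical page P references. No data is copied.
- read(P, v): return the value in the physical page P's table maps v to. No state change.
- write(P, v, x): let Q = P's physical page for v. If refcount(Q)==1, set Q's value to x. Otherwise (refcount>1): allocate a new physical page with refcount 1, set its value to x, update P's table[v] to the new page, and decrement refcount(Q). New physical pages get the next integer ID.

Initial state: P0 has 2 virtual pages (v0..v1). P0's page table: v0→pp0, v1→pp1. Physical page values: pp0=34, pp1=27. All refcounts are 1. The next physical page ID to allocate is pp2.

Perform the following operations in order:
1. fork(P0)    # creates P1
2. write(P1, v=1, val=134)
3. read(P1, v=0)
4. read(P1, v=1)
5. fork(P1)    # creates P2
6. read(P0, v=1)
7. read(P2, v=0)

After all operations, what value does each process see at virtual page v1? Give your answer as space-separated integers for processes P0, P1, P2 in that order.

Answer: 27 134 134

Derivation:
Op 1: fork(P0) -> P1. 2 ppages; refcounts: pp0:2 pp1:2
Op 2: write(P1, v1, 134). refcount(pp1)=2>1 -> COPY to pp2. 3 ppages; refcounts: pp0:2 pp1:1 pp2:1
Op 3: read(P1, v0) -> 34. No state change.
Op 4: read(P1, v1) -> 134. No state change.
Op 5: fork(P1) -> P2. 3 ppages; refcounts: pp0:3 pp1:1 pp2:2
Op 6: read(P0, v1) -> 27. No state change.
Op 7: read(P2, v0) -> 34. No state change.
P0: v1 -> pp1 = 27
P1: v1 -> pp2 = 134
P2: v1 -> pp2 = 134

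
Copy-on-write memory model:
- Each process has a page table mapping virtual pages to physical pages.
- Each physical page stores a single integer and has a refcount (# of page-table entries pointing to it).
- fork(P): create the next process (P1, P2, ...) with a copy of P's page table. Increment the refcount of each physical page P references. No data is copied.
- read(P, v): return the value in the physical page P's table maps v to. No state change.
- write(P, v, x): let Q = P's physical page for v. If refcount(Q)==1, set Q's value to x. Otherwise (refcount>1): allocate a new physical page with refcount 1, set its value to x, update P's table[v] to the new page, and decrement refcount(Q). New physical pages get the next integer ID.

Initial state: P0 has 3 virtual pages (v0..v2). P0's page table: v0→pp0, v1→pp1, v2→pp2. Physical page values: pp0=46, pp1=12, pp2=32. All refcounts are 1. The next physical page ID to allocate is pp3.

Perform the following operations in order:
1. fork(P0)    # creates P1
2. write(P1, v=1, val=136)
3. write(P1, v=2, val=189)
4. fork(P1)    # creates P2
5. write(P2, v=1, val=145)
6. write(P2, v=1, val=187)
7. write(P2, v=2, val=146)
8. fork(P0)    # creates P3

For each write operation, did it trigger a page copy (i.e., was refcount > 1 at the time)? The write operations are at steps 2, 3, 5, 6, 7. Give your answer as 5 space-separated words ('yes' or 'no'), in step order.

Op 1: fork(P0) -> P1. 3 ppages; refcounts: pp0:2 pp1:2 pp2:2
Op 2: write(P1, v1, 136). refcount(pp1)=2>1 -> COPY to pp3. 4 ppages; refcounts: pp0:2 pp1:1 pp2:2 pp3:1
Op 3: write(P1, v2, 189). refcount(pp2)=2>1 -> COPY to pp4. 5 ppages; refcounts: pp0:2 pp1:1 pp2:1 pp3:1 pp4:1
Op 4: fork(P1) -> P2. 5 ppages; refcounts: pp0:3 pp1:1 pp2:1 pp3:2 pp4:2
Op 5: write(P2, v1, 145). refcount(pp3)=2>1 -> COPY to pp5. 6 ppages; refcounts: pp0:3 pp1:1 pp2:1 pp3:1 pp4:2 pp5:1
Op 6: write(P2, v1, 187). refcount(pp5)=1 -> write in place. 6 ppages; refcounts: pp0:3 pp1:1 pp2:1 pp3:1 pp4:2 pp5:1
Op 7: write(P2, v2, 146). refcount(pp4)=2>1 -> COPY to pp6. 7 ppages; refcounts: pp0:3 pp1:1 pp2:1 pp3:1 pp4:1 pp5:1 pp6:1
Op 8: fork(P0) -> P3. 7 ppages; refcounts: pp0:4 pp1:2 pp2:2 pp3:1 pp4:1 pp5:1 pp6:1

yes yes yes no yes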